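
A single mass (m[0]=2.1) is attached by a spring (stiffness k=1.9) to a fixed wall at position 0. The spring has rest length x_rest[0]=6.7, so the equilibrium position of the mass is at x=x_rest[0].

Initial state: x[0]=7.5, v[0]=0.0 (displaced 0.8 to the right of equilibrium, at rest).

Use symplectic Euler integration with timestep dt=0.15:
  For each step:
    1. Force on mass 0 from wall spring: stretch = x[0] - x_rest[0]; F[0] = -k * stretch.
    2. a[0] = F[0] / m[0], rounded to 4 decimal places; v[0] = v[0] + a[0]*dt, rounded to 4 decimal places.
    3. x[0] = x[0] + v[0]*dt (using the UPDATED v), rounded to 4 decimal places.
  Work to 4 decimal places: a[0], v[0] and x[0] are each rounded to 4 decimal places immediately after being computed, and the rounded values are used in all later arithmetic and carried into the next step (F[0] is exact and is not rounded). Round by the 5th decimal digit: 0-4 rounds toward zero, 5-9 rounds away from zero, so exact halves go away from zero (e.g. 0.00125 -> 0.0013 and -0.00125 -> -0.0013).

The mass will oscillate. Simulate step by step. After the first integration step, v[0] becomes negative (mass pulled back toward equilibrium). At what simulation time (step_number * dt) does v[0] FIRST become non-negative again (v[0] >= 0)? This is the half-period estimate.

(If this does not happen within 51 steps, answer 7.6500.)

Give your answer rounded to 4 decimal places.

Answer: 3.3000

Derivation:
Step 0: x=[7.5000] v=[0.0000]
Step 1: x=[7.4837] v=[-0.1086]
Step 2: x=[7.4515] v=[-0.2150]
Step 3: x=[7.4040] v=[-0.3170]
Step 4: x=[7.3421] v=[-0.4126]
Step 5: x=[7.2671] v=[-0.4997]
Step 6: x=[7.1806] v=[-0.5767]
Step 7: x=[7.0843] v=[-0.6419]
Step 8: x=[6.9802] v=[-0.6941]
Step 9: x=[6.8704] v=[-0.7321]
Step 10: x=[6.7571] v=[-0.7552]
Step 11: x=[6.6427] v=[-0.7630]
Step 12: x=[6.5294] v=[-0.7552]
Step 13: x=[6.4196] v=[-0.7320]
Step 14: x=[6.3155] v=[-0.6939]
Step 15: x=[6.2192] v=[-0.6417]
Step 16: x=[6.1327] v=[-0.5765]
Step 17: x=[6.0578] v=[-0.4995]
Step 18: x=[5.9959] v=[-0.4124]
Step 19: x=[5.9484] v=[-0.3169]
Step 20: x=[5.9162] v=[-0.2149]
Step 21: x=[5.8999] v=[-0.1085]
Step 22: x=[5.8999] v=[0.0001]
First v>=0 after going negative at step 22, time=3.3000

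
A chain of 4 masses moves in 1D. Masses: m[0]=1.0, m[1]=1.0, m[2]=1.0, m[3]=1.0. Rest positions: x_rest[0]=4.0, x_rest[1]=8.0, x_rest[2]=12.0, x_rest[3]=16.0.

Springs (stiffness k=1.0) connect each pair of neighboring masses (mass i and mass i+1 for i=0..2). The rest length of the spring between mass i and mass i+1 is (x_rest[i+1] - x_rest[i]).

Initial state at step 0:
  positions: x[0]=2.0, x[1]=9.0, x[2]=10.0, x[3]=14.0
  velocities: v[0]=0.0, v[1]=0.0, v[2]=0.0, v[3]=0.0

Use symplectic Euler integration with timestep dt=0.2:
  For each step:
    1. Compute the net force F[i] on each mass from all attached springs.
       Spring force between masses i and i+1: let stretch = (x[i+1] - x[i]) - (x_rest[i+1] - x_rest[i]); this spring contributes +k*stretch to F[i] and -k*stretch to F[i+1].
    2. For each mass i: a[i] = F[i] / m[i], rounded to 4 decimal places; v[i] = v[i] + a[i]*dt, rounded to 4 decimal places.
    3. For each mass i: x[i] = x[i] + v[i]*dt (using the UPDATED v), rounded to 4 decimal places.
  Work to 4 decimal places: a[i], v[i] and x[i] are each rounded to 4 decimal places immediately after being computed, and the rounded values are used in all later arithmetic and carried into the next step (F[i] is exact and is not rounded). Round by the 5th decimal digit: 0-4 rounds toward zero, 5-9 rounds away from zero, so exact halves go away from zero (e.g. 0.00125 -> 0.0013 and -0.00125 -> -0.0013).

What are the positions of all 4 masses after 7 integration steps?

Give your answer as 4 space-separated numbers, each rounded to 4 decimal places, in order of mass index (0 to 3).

Answer: 3.8747 5.2172 11.4809 14.4272

Derivation:
Step 0: x=[2.0000 9.0000 10.0000 14.0000] v=[0.0000 0.0000 0.0000 0.0000]
Step 1: x=[2.1200 8.7600 10.1200 14.0000] v=[0.6000 -1.2000 0.6000 0.0000]
Step 2: x=[2.3456 8.3088 10.3408 14.0048] v=[1.1280 -2.2560 1.1040 0.0240]
Step 3: x=[2.6497 7.7004 10.6269 14.0230] v=[1.5206 -3.0422 1.4304 0.0912]
Step 4: x=[2.9958 7.0070 10.9318 14.0654] v=[1.7307 -3.4670 1.5243 0.2120]
Step 5: x=[3.3424 6.3101 11.2050 14.1425] v=[1.7329 -3.4843 1.3661 0.3853]
Step 6: x=[3.6477 5.6903 11.3999 14.2621] v=[1.5264 -3.0989 0.9746 0.5978]
Step 7: x=[3.8747 5.2172 11.4809 14.4272] v=[1.1349 -2.3655 0.4051 0.8254]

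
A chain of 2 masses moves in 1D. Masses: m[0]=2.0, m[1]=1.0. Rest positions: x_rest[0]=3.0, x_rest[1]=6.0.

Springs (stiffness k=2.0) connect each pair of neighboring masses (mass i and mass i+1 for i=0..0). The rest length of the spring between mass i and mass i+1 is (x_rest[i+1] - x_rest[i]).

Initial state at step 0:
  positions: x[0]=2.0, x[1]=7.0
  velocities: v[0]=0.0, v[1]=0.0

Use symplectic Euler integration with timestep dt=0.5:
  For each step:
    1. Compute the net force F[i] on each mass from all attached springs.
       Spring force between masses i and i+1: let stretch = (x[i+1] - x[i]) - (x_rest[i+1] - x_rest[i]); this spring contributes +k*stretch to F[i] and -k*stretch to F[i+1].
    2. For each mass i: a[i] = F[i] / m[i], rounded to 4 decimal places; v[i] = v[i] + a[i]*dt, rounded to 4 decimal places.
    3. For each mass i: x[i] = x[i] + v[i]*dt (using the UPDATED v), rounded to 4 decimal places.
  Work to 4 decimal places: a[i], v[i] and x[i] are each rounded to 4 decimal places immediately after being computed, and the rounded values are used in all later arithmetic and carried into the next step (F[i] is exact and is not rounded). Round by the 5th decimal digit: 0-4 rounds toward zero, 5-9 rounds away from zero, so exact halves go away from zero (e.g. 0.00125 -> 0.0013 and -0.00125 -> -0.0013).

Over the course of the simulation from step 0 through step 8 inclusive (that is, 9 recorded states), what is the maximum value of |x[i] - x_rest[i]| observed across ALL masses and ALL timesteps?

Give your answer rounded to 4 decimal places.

Answer: 1.8125

Derivation:
Step 0: x=[2.0000 7.0000] v=[0.0000 0.0000]
Step 1: x=[2.5000 6.0000] v=[1.0000 -2.0000]
Step 2: x=[3.1250 4.7500] v=[1.2500 -2.5000]
Step 3: x=[3.4063 4.1875] v=[0.5625 -1.1250]
Step 4: x=[3.1329 4.7344] v=[-0.5469 1.0938]
Step 5: x=[2.5098 5.9806] v=[-1.2462 2.4923]
Step 6: x=[2.0044 6.9914] v=[-1.0108 2.0215]
Step 7: x=[1.9958 7.0087] v=[-0.0173 0.0345]
Step 8: x=[2.4904 6.0195] v=[0.9892 -1.9784]
Max displacement = 1.8125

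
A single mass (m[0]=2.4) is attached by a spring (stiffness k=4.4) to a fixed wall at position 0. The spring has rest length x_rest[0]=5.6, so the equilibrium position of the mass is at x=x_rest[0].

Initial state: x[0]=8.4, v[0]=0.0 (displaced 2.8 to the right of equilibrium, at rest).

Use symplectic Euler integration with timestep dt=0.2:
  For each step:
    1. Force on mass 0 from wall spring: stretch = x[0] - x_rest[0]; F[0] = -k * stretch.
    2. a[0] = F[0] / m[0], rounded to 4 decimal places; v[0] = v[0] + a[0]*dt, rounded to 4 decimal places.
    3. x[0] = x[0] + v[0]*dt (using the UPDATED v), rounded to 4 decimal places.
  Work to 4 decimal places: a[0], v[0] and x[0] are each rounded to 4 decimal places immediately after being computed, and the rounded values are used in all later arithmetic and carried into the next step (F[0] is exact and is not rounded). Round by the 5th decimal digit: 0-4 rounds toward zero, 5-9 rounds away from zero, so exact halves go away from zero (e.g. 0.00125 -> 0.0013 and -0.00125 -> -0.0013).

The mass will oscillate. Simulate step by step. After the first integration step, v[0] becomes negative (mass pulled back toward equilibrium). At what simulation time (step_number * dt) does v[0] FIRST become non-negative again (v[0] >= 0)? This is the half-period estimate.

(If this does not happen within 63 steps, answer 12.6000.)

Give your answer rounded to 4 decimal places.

Step 0: x=[8.4000] v=[0.0000]
Step 1: x=[8.1947] v=[-1.0267]
Step 2: x=[7.7991] v=[-1.9781]
Step 3: x=[7.2422] v=[-2.7844]
Step 4: x=[6.5649] v=[-3.3865]
Step 5: x=[5.8168] v=[-3.7403]
Step 6: x=[5.0528] v=[-3.8198]
Step 7: x=[4.3290] v=[-3.6192]
Step 8: x=[3.6984] v=[-3.1532]
Step 9: x=[3.2072] v=[-2.4559]
Step 10: x=[2.8915] v=[-1.5785]
Step 11: x=[2.7744] v=[-0.5854]
Step 12: x=[2.8645] v=[0.4507]
First v>=0 after going negative at step 12, time=2.4000

Answer: 2.4000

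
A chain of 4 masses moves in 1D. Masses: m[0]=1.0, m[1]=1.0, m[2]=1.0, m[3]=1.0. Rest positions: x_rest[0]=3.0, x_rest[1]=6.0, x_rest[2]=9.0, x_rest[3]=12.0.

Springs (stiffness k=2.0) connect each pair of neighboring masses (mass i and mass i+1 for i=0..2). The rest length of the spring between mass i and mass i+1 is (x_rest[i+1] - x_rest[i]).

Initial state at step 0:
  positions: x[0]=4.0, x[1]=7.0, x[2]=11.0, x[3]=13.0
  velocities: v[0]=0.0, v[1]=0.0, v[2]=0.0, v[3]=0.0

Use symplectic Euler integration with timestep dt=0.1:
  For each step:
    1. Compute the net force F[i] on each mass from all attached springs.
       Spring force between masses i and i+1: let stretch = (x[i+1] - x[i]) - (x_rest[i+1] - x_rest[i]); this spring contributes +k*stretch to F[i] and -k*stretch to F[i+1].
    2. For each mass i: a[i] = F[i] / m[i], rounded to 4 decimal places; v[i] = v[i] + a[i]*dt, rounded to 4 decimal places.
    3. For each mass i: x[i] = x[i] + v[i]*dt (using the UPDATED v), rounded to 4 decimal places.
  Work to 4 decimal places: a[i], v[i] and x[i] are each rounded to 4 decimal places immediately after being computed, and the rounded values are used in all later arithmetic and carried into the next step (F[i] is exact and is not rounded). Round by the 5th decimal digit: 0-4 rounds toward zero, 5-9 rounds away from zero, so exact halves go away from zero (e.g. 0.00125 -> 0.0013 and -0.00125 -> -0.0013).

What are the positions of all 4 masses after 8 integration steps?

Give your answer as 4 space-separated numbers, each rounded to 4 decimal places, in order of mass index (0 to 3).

Answer: 4.0671 7.4353 9.9985 13.4992

Derivation:
Step 0: x=[4.0000 7.0000 11.0000 13.0000] v=[0.0000 0.0000 0.0000 0.0000]
Step 1: x=[4.0000 7.0200 10.9600 13.0200] v=[0.0000 0.2000 -0.4000 0.2000]
Step 2: x=[4.0004 7.0584 10.8824 13.0588] v=[0.0040 0.3840 -0.7760 0.3880]
Step 3: x=[4.0020 7.1121 10.7719 13.1141] v=[0.0156 0.5372 -1.1055 0.5527]
Step 4: x=[4.0058 7.1768 10.6350 13.1825] v=[0.0376 0.6471 -1.3690 0.6843]
Step 5: x=[4.0130 7.2473 10.4799 13.2600] v=[0.0718 0.7045 -1.5511 0.7748]
Step 6: x=[4.0249 7.3177 10.3157 13.3419] v=[0.1187 0.7042 -1.6416 0.8188]
Step 7: x=[4.0426 7.3822 10.1521 13.4233] v=[0.1773 0.6452 -1.6360 0.8136]
Step 8: x=[4.0671 7.4353 9.9985 13.4992] v=[0.2452 0.5313 -1.5357 0.7594]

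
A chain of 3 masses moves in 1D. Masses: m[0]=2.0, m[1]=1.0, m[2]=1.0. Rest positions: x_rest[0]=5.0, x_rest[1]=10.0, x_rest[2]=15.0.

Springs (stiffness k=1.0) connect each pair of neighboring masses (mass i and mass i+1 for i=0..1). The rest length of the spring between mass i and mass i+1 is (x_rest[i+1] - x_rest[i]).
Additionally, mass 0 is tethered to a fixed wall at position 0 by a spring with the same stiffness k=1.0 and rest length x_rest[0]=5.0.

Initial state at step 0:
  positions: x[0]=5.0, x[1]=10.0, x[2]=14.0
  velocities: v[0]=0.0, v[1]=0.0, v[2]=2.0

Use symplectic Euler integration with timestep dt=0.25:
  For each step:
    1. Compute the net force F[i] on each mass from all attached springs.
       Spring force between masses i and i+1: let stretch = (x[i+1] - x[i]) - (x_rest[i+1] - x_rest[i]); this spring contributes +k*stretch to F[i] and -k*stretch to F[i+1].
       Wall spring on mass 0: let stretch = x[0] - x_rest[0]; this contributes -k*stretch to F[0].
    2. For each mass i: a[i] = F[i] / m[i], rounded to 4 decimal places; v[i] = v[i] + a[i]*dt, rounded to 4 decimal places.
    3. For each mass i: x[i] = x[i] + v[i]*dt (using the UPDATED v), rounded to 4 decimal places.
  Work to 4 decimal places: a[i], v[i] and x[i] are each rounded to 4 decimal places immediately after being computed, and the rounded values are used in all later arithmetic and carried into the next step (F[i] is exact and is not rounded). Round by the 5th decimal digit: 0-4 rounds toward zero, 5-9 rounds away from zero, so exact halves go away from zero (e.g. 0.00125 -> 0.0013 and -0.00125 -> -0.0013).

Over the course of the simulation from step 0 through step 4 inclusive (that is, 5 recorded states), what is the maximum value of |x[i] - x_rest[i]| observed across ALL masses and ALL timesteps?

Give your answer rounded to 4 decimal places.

Step 0: x=[5.0000 10.0000 14.0000] v=[0.0000 0.0000 2.0000]
Step 1: x=[5.0000 9.9375 14.5625] v=[0.0000 -0.2500 2.2500]
Step 2: x=[4.9981 9.8555 15.1485] v=[-0.0078 -0.3281 2.3438]
Step 3: x=[4.9918 9.8007 15.7162] v=[-0.0254 -0.2192 2.2706]
Step 4: x=[4.9797 9.8151 16.2266] v=[-0.0483 0.0575 2.0417]
Max displacement = 1.2266

Answer: 1.2266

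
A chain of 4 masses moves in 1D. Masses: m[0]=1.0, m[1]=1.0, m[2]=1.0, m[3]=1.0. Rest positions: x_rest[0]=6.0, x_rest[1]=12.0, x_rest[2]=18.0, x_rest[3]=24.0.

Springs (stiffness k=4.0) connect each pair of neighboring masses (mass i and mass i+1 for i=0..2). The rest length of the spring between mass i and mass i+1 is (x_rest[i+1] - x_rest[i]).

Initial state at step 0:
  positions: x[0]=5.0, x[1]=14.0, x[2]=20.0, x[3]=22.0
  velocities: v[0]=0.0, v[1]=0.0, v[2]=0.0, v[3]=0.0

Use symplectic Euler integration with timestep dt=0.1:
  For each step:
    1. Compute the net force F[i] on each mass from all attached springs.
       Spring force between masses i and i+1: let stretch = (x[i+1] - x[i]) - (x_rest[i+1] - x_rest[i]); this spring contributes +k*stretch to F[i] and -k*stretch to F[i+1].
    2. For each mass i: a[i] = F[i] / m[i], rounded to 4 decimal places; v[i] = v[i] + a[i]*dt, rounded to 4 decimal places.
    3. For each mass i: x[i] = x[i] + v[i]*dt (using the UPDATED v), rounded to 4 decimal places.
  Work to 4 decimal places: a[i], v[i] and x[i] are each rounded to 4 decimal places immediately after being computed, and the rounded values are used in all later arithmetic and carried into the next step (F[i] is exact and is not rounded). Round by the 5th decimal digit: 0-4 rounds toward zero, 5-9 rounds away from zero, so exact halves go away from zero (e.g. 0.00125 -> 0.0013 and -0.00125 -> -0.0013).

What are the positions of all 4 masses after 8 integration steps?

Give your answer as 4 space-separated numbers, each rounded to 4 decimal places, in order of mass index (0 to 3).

Answer: 7.6071 11.1588 16.7051 25.5290

Derivation:
Step 0: x=[5.0000 14.0000 20.0000 22.0000] v=[0.0000 0.0000 0.0000 0.0000]
Step 1: x=[5.1200 13.8800 19.8400 22.1600] v=[1.2000 -1.2000 -1.6000 1.6000]
Step 2: x=[5.3504 13.6480 19.5344 22.4672] v=[2.3040 -2.3200 -3.0560 3.0720]
Step 3: x=[5.6727 13.3196 19.1107 22.8971] v=[3.2230 -3.2845 -4.2374 4.2989]
Step 4: x=[6.0609 12.9169 18.6068 23.4155] v=[3.8818 -4.0268 -5.0393 5.1843]
Step 5: x=[6.4833 12.4676 18.0676 23.9816] v=[4.2242 -4.4932 -5.3918 5.6608]
Step 6: x=[6.9051 12.0029 17.5410 24.5511] v=[4.2179 -4.6469 -5.2662 5.6952]
Step 7: x=[7.2908 11.5558 17.0733 25.0802] v=[3.8570 -4.4708 -4.6774 5.2912]
Step 8: x=[7.6071 11.1588 16.7051 25.5290] v=[3.1630 -3.9698 -3.6816 4.4884]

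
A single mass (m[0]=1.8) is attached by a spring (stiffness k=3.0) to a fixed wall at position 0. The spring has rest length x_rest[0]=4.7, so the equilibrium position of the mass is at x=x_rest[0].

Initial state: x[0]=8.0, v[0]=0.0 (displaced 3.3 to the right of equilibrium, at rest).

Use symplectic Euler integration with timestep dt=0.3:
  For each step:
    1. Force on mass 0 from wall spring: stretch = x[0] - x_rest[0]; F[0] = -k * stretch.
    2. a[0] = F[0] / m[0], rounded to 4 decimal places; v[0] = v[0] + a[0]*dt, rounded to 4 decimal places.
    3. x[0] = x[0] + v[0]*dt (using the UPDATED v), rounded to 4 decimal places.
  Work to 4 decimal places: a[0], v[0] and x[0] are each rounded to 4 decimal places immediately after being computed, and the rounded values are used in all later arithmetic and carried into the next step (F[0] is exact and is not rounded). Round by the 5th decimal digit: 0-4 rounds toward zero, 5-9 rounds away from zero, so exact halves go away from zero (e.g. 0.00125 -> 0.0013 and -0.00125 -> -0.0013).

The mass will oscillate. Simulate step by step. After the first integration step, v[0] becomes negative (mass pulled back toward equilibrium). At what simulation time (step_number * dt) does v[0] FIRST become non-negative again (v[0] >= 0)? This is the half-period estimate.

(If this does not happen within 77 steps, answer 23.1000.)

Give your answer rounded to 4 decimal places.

Answer: 2.7000

Derivation:
Step 0: x=[8.0000] v=[0.0000]
Step 1: x=[7.5050] v=[-1.6500]
Step 2: x=[6.5893] v=[-3.0525]
Step 3: x=[5.3902] v=[-3.9971]
Step 4: x=[4.0875] v=[-4.3422]
Step 5: x=[2.8767] v=[-4.0360]
Step 6: x=[1.9394] v=[-3.1244]
Step 7: x=[1.4162] v=[-1.7441]
Step 8: x=[1.3855] v=[-0.1022]
Step 9: x=[1.8520] v=[1.5551]
First v>=0 after going negative at step 9, time=2.7000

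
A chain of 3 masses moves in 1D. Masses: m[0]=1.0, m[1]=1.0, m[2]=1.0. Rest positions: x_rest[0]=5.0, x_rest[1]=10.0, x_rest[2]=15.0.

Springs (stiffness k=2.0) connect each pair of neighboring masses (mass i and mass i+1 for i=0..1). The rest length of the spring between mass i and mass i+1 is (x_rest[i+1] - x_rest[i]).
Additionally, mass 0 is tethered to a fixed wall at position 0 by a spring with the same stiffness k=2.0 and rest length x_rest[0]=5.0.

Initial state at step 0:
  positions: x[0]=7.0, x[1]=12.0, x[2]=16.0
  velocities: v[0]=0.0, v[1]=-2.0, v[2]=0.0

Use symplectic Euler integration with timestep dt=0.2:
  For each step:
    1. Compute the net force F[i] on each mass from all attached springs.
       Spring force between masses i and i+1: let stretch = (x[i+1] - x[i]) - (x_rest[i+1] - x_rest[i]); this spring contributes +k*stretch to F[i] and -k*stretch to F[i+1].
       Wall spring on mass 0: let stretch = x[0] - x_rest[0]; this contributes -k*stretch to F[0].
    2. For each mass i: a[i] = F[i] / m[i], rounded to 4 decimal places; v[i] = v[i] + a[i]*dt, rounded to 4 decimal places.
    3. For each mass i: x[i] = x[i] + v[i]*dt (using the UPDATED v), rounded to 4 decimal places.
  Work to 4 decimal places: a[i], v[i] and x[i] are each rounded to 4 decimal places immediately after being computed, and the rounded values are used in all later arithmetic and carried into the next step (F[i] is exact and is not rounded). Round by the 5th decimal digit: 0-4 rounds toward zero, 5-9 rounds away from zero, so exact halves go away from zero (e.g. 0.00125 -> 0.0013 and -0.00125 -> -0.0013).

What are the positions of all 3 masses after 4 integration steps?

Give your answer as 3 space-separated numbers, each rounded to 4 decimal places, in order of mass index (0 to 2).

Step 0: x=[7.0000 12.0000 16.0000] v=[0.0000 -2.0000 0.0000]
Step 1: x=[6.8400 11.5200 16.0800] v=[-0.8000 -2.4000 0.4000]
Step 2: x=[6.5072 11.0304 16.1952] v=[-1.6640 -2.4480 0.5760]
Step 3: x=[6.0157 10.5921 16.2972] v=[-2.4576 -2.1914 0.5101]
Step 4: x=[5.4090 10.2441 16.3428] v=[-3.0333 -1.7399 0.2281]

Answer: 5.4090 10.2441 16.3428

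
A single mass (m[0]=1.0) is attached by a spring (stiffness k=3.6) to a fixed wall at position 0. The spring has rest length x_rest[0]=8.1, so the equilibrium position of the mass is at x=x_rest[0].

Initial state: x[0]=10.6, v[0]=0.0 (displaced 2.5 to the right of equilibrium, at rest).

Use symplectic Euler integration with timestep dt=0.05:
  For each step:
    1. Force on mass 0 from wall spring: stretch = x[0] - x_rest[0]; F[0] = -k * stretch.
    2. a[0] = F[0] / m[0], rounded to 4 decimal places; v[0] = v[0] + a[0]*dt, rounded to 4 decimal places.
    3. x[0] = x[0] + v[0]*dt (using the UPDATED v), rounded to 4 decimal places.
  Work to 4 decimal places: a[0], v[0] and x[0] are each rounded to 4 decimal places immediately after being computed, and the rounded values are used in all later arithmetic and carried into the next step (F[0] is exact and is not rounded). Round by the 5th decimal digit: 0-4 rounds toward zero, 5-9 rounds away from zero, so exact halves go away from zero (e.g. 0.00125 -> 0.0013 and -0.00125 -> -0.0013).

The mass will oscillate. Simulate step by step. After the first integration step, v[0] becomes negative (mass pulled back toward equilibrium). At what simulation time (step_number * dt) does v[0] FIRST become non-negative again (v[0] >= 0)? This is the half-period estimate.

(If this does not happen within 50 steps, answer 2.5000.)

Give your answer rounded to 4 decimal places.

Answer: 1.7000

Derivation:
Step 0: x=[10.6000] v=[0.0000]
Step 1: x=[10.5775] v=[-0.4500]
Step 2: x=[10.5327] v=[-0.8960]
Step 3: x=[10.4660] v=[-1.3339]
Step 4: x=[10.3780] v=[-1.7598]
Step 5: x=[10.2695] v=[-2.1698]
Step 6: x=[10.1415] v=[-2.5603]
Step 7: x=[9.9951] v=[-2.9278]
Step 8: x=[9.8317] v=[-3.2689]
Step 9: x=[9.6527] v=[-3.5806]
Step 10: x=[9.4597] v=[-3.8601]
Step 11: x=[9.2545] v=[-4.1048]
Step 12: x=[9.0389] v=[-4.3126]
Step 13: x=[8.8148] v=[-4.4816]
Step 14: x=[8.5843] v=[-4.6103]
Step 15: x=[8.3494] v=[-4.6975]
Step 16: x=[8.1123] v=[-4.7424]
Step 17: x=[7.8751] v=[-4.7446]
Step 18: x=[7.6399] v=[-4.7041]
Step 19: x=[7.4088] v=[-4.6213]
Step 20: x=[7.1840] v=[-4.4969]
Step 21: x=[6.9674] v=[-4.3320]
Step 22: x=[6.7610] v=[-4.1281]
Step 23: x=[6.5666] v=[-3.8871]
Step 24: x=[6.3860] v=[-3.6111]
Step 25: x=[6.2209] v=[-3.3026]
Step 26: x=[6.0727] v=[-2.9644]
Step 27: x=[5.9427] v=[-2.5995]
Step 28: x=[5.8321] v=[-2.2112]
Step 29: x=[5.7420] v=[-1.8030]
Step 30: x=[5.6731] v=[-1.3786]
Step 31: x=[5.6260] v=[-0.9418]
Step 32: x=[5.6012] v=[-0.4965]
Step 33: x=[5.5989] v=[-0.0467]
Step 34: x=[5.6191] v=[0.4035]
First v>=0 after going negative at step 34, time=1.7000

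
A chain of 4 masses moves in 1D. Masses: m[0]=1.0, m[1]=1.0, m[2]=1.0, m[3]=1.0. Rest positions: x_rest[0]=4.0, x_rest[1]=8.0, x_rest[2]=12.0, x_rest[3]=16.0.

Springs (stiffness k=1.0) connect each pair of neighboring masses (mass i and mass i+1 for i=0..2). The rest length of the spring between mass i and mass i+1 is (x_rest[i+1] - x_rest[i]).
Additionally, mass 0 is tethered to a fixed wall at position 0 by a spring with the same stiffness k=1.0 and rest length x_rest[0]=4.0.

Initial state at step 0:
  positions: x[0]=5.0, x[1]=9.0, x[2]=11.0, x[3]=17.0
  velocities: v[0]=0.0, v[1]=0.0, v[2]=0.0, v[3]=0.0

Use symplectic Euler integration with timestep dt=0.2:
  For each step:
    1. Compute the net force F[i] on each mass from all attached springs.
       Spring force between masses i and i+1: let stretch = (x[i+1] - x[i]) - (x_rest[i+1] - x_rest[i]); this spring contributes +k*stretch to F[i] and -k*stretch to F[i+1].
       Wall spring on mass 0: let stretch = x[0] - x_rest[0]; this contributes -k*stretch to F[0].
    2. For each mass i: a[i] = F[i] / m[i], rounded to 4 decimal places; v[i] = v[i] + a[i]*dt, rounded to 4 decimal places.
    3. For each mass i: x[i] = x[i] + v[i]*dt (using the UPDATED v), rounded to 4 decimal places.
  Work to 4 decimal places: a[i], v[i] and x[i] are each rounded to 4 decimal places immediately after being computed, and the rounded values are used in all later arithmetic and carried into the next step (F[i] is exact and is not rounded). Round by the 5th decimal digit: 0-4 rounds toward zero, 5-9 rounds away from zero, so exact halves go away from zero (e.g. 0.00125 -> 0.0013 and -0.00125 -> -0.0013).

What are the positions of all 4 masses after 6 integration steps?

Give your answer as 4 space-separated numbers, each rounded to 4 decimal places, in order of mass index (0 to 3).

Step 0: x=[5.0000 9.0000 11.0000 17.0000] v=[0.0000 0.0000 0.0000 0.0000]
Step 1: x=[4.9600 8.9200 11.1600 16.9200] v=[-0.2000 -0.4000 0.8000 -0.4000]
Step 2: x=[4.8800 8.7712 11.4608 16.7696] v=[-0.4000 -0.7440 1.5040 -0.7520]
Step 3: x=[4.7604 8.5743 11.8664 16.5668] v=[-0.5978 -0.9843 2.0278 -1.0138]
Step 4: x=[4.6030 8.3566 12.3283 16.3360] v=[-0.7871 -1.0887 2.3095 -1.1539]
Step 5: x=[4.4116 8.1476 12.7916 16.1049] v=[-0.9570 -1.0451 2.3167 -1.1554]
Step 6: x=[4.1932 7.9749 13.2017 15.9013] v=[-1.0921 -0.8635 2.0506 -1.0181]

Answer: 4.1932 7.9749 13.2017 15.9013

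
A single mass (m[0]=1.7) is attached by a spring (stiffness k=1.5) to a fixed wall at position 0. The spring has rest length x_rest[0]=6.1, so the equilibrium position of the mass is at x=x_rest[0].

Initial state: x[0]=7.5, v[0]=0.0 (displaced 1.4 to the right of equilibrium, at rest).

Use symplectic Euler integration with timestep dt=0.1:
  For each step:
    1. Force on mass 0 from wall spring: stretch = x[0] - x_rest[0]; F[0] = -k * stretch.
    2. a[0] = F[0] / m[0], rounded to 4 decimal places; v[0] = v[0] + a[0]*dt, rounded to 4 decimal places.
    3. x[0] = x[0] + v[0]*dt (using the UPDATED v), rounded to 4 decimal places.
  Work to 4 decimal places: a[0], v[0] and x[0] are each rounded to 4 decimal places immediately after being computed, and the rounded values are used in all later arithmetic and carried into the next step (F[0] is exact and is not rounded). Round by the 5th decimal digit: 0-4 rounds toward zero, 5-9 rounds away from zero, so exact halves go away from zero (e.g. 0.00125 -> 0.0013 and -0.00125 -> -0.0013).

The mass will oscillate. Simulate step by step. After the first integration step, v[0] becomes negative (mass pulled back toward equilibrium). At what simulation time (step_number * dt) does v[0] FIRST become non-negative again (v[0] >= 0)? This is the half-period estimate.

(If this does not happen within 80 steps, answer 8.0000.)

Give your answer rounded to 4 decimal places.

Step 0: x=[7.5000] v=[0.0000]
Step 1: x=[7.4877] v=[-0.1235]
Step 2: x=[7.4631] v=[-0.2459]
Step 3: x=[7.4265] v=[-0.3662]
Step 4: x=[7.3782] v=[-0.4832]
Step 5: x=[7.3186] v=[-0.5960]
Step 6: x=[7.2483] v=[-0.7035]
Step 7: x=[7.1678] v=[-0.8048]
Step 8: x=[7.0779] v=[-0.8990]
Step 9: x=[6.9794] v=[-0.9853]
Step 10: x=[6.8731] v=[-1.0629]
Step 11: x=[6.7600] v=[-1.1311]
Step 12: x=[6.6411] v=[-1.1893]
Step 13: x=[6.5174] v=[-1.2370]
Step 14: x=[6.3900] v=[-1.2738]
Step 15: x=[6.2601] v=[-1.2994]
Step 16: x=[6.1288] v=[-1.3135]
Step 17: x=[5.9972] v=[-1.3160]
Step 18: x=[5.8665] v=[-1.3069]
Step 19: x=[5.7379] v=[-1.2863]
Step 20: x=[5.6125] v=[-1.2544]
Step 21: x=[5.4914] v=[-1.2114]
Step 22: x=[5.3756] v=[-1.1577]
Step 23: x=[5.2662] v=[-1.0938]
Step 24: x=[5.1642] v=[-1.0202]
Step 25: x=[5.0704] v=[-0.9376]
Step 26: x=[4.9857] v=[-0.8468]
Step 27: x=[4.9109] v=[-0.7485]
Step 28: x=[4.8465] v=[-0.6436]
Step 29: x=[4.7932] v=[-0.5330]
Step 30: x=[4.7514] v=[-0.4177]
Step 31: x=[4.7215] v=[-0.2987]
Step 32: x=[4.7038] v=[-0.1771]
Step 33: x=[4.6984] v=[-0.0539]
Step 34: x=[4.7054] v=[0.0698]
First v>=0 after going negative at step 34, time=3.4000

Answer: 3.4000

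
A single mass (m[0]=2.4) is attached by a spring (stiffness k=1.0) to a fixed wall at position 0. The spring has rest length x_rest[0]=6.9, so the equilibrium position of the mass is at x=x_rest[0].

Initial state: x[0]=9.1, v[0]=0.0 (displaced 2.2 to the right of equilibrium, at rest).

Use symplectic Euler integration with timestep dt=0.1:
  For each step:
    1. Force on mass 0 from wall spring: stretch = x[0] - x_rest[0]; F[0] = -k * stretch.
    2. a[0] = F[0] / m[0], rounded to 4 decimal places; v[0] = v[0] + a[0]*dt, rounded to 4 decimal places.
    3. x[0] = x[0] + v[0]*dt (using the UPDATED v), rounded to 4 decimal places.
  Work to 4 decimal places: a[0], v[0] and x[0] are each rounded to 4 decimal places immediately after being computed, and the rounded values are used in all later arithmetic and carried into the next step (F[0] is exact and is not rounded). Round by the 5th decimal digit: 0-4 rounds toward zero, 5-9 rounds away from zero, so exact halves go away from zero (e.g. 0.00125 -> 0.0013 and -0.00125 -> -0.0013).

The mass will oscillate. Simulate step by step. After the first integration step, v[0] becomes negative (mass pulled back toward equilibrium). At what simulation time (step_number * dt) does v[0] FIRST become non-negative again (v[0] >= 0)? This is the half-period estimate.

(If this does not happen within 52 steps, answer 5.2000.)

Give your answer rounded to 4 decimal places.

Answer: 4.9000

Derivation:
Step 0: x=[9.1000] v=[0.0000]
Step 1: x=[9.0908] v=[-0.0917]
Step 2: x=[9.0725] v=[-0.1830]
Step 3: x=[9.0452] v=[-0.2735]
Step 4: x=[9.0089] v=[-0.3629]
Step 5: x=[8.9638] v=[-0.4508]
Step 6: x=[8.9101] v=[-0.5368]
Step 7: x=[8.8480] v=[-0.6206]
Step 8: x=[8.7778] v=[-0.7018]
Step 9: x=[8.6998] v=[-0.7800]
Step 10: x=[8.6143] v=[-0.8550]
Step 11: x=[8.5217] v=[-0.9264]
Step 12: x=[8.4223] v=[-0.9940]
Step 13: x=[8.3166] v=[-1.0574]
Step 14: x=[8.2050] v=[-1.1164]
Step 15: x=[8.0879] v=[-1.1708]
Step 16: x=[7.9659] v=[-1.2203]
Step 17: x=[7.8394] v=[-1.2647]
Step 18: x=[7.7090] v=[-1.3038]
Step 19: x=[7.5753] v=[-1.3375]
Step 20: x=[7.4387] v=[-1.3656]
Step 21: x=[7.2999] v=[-1.3881]
Step 22: x=[7.1594] v=[-1.4048]
Step 23: x=[7.0178] v=[-1.4156]
Step 24: x=[6.8758] v=[-1.4205]
Step 25: x=[6.7339] v=[-1.4195]
Step 26: x=[6.5926] v=[-1.4126]
Step 27: x=[6.4526] v=[-1.3998]
Step 28: x=[6.3145] v=[-1.3812]
Step 29: x=[6.1788] v=[-1.3568]
Step 30: x=[6.0461] v=[-1.3268]
Step 31: x=[5.9170] v=[-1.2912]
Step 32: x=[5.7920] v=[-1.2502]
Step 33: x=[5.6716] v=[-1.2040]
Step 34: x=[5.5563] v=[-1.1528]
Step 35: x=[5.4466] v=[-1.0968]
Step 36: x=[5.3430] v=[-1.0362]
Step 37: x=[5.2459] v=[-0.9713]
Step 38: x=[5.1557] v=[-0.9024]
Step 39: x=[5.0727] v=[-0.8297]
Step 40: x=[4.9973] v=[-0.7536]
Step 41: x=[4.9299] v=[-0.6743]
Step 42: x=[4.8707] v=[-0.5922]
Step 43: x=[4.8199] v=[-0.5077]
Step 44: x=[4.7778] v=[-0.4210]
Step 45: x=[4.7445] v=[-0.3326]
Step 46: x=[4.7202] v=[-0.2428]
Step 47: x=[4.7050] v=[-0.1520]
Step 48: x=[4.6990] v=[-0.0605]
Step 49: x=[4.7021] v=[0.0312]
First v>=0 after going negative at step 49, time=4.9000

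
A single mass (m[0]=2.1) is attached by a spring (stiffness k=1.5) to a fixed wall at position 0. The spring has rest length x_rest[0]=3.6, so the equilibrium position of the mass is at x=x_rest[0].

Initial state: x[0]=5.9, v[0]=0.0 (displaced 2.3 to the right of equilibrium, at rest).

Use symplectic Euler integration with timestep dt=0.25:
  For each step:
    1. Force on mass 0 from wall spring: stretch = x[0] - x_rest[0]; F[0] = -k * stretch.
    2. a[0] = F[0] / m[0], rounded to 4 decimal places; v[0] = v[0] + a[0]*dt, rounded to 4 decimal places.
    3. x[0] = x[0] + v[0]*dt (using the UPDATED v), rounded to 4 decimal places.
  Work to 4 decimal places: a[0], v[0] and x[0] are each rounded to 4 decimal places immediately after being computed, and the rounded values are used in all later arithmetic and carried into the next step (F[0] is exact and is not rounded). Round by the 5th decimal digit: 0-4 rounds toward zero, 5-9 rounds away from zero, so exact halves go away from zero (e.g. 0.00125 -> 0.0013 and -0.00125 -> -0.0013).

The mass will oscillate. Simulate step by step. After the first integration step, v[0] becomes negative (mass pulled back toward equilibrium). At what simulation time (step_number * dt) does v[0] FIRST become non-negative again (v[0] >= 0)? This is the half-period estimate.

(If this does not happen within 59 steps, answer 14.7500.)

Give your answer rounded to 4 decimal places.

Step 0: x=[5.9000] v=[0.0000]
Step 1: x=[5.7973] v=[-0.4107]
Step 2: x=[5.5965] v=[-0.8031]
Step 3: x=[5.3066] v=[-1.1596]
Step 4: x=[4.9405] v=[-1.4644]
Step 5: x=[4.5146] v=[-1.7038]
Step 6: x=[4.0478] v=[-1.8671]
Step 7: x=[3.5610] v=[-1.9471]
Step 8: x=[3.0760] v=[-1.9401]
Step 9: x=[2.6144] v=[-1.8465]
Step 10: x=[2.1968] v=[-1.6705]
Step 11: x=[1.8418] v=[-1.4199]
Step 12: x=[1.5653] v=[-1.1059]
Step 13: x=[1.3797] v=[-0.7426]
Step 14: x=[1.2932] v=[-0.3461]
Step 15: x=[1.3097] v=[0.0658]
First v>=0 after going negative at step 15, time=3.7500

Answer: 3.7500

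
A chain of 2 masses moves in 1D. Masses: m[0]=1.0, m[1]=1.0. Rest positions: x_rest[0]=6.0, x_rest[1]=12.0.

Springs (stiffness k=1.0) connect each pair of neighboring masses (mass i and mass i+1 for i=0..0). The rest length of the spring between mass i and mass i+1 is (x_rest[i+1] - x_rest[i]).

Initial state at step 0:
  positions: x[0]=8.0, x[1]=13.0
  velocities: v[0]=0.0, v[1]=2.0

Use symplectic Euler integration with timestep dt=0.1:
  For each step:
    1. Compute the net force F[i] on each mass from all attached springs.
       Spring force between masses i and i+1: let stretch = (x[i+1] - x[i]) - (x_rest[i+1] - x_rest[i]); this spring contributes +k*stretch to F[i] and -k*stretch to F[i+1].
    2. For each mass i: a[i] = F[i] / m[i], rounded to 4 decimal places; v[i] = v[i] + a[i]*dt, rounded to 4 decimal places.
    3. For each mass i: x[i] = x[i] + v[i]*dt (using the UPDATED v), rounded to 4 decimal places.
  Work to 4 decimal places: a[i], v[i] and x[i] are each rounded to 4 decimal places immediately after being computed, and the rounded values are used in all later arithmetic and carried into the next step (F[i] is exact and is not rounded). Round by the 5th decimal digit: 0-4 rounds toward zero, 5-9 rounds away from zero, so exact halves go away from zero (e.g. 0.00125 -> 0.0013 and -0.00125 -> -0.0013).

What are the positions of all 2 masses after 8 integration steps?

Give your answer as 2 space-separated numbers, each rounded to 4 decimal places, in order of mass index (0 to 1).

Answer: 7.8384 14.7616

Derivation:
Step 0: x=[8.0000 13.0000] v=[0.0000 2.0000]
Step 1: x=[7.9900 13.2100] v=[-0.1000 2.1000]
Step 2: x=[7.9722 13.4278] v=[-0.1780 2.1780]
Step 3: x=[7.9490 13.6510] v=[-0.2324 2.2324]
Step 4: x=[7.9228 13.8772] v=[-0.2622 2.2622]
Step 5: x=[7.8961 14.1039] v=[-0.2668 2.2668]
Step 6: x=[7.8715 14.3285] v=[-0.2460 2.2460]
Step 7: x=[7.8515 14.5485] v=[-0.2003 2.2003]
Step 8: x=[7.8384 14.7616] v=[-0.1306 2.1306]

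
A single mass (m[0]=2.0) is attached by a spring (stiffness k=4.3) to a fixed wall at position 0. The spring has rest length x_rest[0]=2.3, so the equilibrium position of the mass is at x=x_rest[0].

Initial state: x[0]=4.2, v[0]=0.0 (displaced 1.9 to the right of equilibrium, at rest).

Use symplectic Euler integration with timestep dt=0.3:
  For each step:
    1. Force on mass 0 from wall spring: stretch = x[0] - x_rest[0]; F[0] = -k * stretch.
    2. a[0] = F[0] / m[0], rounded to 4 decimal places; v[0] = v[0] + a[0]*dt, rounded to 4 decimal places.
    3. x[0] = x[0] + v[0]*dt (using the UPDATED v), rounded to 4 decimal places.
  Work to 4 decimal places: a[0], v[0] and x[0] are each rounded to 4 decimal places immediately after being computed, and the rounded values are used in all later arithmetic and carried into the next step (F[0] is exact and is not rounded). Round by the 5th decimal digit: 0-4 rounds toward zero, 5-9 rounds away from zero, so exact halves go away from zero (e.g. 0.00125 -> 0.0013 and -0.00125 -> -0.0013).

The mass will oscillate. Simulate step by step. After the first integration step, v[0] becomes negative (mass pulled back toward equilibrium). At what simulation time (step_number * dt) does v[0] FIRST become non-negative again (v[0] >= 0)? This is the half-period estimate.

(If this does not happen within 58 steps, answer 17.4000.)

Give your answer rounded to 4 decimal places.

Step 0: x=[4.2000] v=[0.0000]
Step 1: x=[3.8324] v=[-1.2255]
Step 2: x=[3.1682] v=[-2.2139]
Step 3: x=[2.3360] v=[-2.7739]
Step 4: x=[1.4969] v=[-2.7971]
Step 5: x=[0.8132] v=[-2.2791]
Step 6: x=[0.4172] v=[-1.3201]
Step 7: x=[0.3855] v=[-0.1057]
Step 8: x=[0.7243] v=[1.1292]
First v>=0 after going negative at step 8, time=2.4000

Answer: 2.4000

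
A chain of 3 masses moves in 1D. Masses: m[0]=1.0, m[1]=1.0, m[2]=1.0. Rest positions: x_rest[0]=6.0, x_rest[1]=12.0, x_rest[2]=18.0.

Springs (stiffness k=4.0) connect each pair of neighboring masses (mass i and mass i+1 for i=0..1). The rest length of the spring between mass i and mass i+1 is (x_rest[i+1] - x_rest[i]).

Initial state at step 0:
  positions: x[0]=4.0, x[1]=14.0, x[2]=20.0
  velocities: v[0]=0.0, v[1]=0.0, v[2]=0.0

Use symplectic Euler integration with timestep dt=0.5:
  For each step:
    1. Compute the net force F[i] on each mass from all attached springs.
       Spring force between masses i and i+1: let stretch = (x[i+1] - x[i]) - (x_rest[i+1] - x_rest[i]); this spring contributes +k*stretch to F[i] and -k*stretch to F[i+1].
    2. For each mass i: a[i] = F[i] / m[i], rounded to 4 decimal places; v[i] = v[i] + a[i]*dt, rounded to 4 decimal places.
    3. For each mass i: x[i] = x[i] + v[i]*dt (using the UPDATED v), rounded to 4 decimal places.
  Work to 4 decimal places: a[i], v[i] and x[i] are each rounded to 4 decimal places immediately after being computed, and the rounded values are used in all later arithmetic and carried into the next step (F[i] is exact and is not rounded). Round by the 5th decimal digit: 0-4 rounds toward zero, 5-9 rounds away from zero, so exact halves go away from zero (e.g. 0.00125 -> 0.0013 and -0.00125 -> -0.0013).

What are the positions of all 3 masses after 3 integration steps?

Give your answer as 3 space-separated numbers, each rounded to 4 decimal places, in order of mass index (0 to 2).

Step 0: x=[4.0000 14.0000 20.0000] v=[0.0000 0.0000 0.0000]
Step 1: x=[8.0000 10.0000 20.0000] v=[8.0000 -8.0000 0.0000]
Step 2: x=[8.0000 14.0000 16.0000] v=[0.0000 8.0000 -8.0000]
Step 3: x=[8.0000 14.0000 16.0000] v=[0.0000 0.0000 0.0000]

Answer: 8.0000 14.0000 16.0000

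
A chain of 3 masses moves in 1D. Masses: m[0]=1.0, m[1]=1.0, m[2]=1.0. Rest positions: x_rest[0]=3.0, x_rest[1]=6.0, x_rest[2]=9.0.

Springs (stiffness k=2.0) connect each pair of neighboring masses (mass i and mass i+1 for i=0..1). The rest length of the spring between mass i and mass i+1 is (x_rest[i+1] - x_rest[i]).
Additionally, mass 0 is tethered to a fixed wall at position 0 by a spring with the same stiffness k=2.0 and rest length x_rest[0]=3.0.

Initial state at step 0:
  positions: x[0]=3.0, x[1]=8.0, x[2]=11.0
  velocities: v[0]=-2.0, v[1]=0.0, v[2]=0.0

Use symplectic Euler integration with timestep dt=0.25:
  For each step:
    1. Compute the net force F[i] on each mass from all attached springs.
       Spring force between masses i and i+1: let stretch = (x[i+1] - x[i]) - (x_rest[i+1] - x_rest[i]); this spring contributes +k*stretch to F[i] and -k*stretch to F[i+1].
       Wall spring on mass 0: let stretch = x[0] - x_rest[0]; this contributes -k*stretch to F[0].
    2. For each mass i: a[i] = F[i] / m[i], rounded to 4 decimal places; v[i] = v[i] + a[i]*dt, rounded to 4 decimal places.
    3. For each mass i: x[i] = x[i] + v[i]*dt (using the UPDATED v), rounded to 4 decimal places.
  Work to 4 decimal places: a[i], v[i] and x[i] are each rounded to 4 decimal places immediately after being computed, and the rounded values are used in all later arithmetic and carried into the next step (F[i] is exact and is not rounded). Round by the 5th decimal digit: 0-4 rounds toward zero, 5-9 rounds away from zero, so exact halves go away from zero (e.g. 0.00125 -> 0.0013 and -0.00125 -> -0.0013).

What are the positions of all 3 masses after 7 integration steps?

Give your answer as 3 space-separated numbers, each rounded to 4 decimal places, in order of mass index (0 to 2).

Step 0: x=[3.0000 8.0000 11.0000] v=[-2.0000 0.0000 0.0000]
Step 1: x=[2.7500 7.7500 11.0000] v=[-1.0000 -1.0000 0.0000]
Step 2: x=[2.7813 7.2813 10.9688] v=[0.1250 -1.8750 -0.1250]
Step 3: x=[3.0274 6.7110 10.8516] v=[0.9844 -2.2813 -0.4688]
Step 4: x=[3.3555 6.1978 10.5918] v=[1.3125 -2.0528 -1.0391]
Step 5: x=[3.6195 5.8786 10.1578] v=[1.0559 -1.2770 -1.7361]
Step 6: x=[3.7134 5.8119 9.5639] v=[0.3757 -0.2670 -2.3757]
Step 7: x=[3.6055 5.9519 8.8760] v=[-0.4318 0.5598 -2.7517]

Answer: 3.6055 5.9519 8.8760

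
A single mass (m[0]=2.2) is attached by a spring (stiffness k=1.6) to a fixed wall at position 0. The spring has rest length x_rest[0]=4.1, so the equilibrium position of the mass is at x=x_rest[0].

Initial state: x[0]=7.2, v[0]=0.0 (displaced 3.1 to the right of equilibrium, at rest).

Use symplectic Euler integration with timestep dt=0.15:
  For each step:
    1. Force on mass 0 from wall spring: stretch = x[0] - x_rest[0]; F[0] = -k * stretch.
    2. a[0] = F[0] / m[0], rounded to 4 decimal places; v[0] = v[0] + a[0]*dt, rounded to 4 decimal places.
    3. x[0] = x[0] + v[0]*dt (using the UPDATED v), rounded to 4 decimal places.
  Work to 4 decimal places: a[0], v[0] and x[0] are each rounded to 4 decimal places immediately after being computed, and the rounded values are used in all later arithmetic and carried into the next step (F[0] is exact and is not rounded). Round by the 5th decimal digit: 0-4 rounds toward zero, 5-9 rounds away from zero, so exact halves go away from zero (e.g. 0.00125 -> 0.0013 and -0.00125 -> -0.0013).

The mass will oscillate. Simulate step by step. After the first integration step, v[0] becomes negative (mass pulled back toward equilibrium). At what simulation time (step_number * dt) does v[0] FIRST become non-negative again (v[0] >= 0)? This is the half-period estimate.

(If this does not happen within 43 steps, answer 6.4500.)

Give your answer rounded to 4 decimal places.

Step 0: x=[7.2000] v=[0.0000]
Step 1: x=[7.1493] v=[-0.3382]
Step 2: x=[7.0487] v=[-0.6709]
Step 3: x=[6.8998] v=[-0.9926]
Step 4: x=[6.7051] v=[-1.2980]
Step 5: x=[6.4678] v=[-1.5822]
Step 6: x=[6.1917] v=[-1.8405]
Step 7: x=[5.8814] v=[-2.0687]
Step 8: x=[5.5420] v=[-2.2630]
Step 9: x=[5.1790] v=[-2.4203]
Step 10: x=[4.7983] v=[-2.5380]
Step 11: x=[4.4062] v=[-2.6142]
Step 12: x=[4.0091] v=[-2.6476]
Step 13: x=[3.6134] v=[-2.6377]
Step 14: x=[3.2257] v=[-2.5846]
Step 15: x=[2.8523] v=[-2.4892]
Step 16: x=[2.4993] v=[-2.3531]
Step 17: x=[2.1725] v=[-2.1785]
Step 18: x=[1.8773] v=[-1.9682]
Step 19: x=[1.6184] v=[-1.7257]
Step 20: x=[1.4002] v=[-1.4550]
Step 21: x=[1.2261] v=[-1.1605]
Step 22: x=[1.0991] v=[-0.8470]
Step 23: x=[1.0212] v=[-0.5196]
Step 24: x=[0.9936] v=[-0.1837]
Step 25: x=[1.0169] v=[0.1552]
First v>=0 after going negative at step 25, time=3.7500

Answer: 3.7500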